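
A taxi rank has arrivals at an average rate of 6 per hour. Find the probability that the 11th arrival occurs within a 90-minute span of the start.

0.2940

Over the interval, μ = 6 × 1.5 = 9 (a 90-minute span = 1.5 hours).
The 11th arrival falls in the interval iff at least 11 events occur there: P(S_11 ≤ t) = P(N ≥ 11) = 1 − P(N ≤ 10) ≈ 0.2940.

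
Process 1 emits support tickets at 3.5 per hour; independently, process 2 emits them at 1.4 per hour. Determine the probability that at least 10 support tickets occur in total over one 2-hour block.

0.5168

Independent Poisson processes superpose: combined rate λ = 3.5 + 1.4 = 4.9 per hour.
Over the interval, μ = 4.9 × 2 = 9.8 (a 2-hour block = 2 hours).
P(N ≥ 10) = 1 − P(N ≤ 9) ≈ 0.5168.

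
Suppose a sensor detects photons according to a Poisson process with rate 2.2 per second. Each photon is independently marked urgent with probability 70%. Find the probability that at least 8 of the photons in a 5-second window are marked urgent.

0.5044

Thinning: the photons that are marked urgent themselves form a Poisson process with rate 0.7 × 2.2 = 1.54 per second.
Over the interval, μ = 1.54 × 5 = 7.7 (a 5-second window = 5 seconds).
P(N ≥ 8) = 1 − P(N ≤ 7) ≈ 0.5044.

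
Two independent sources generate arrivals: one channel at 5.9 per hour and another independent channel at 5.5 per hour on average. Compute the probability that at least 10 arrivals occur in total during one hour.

Independent Poisson processes superpose: combined rate λ = 5.9 + 5.5 = 11.4 per hour.
So μ = 11.4.
P(N ≥ 10) = 1 − P(N ≤ 9) ≈ 0.7013.

0.7013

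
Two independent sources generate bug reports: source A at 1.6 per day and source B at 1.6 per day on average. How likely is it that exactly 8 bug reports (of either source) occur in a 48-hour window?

0.1160

Independent Poisson processes superpose: combined rate λ = 1.6 + 1.6 = 3.2 per day.
Over the interval, μ = 3.2 × 2 = 6.4 (a 48-hour window = 2 days).
P(N = 8) = e^(−6.4) · 6.4^8/8! ≈ 0.1160.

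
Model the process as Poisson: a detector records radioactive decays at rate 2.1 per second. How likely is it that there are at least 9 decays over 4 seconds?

0.4631

Over the interval, μ = 2.1 × 4 = 8.4 (4 seconds).
P(N ≥ 9) = 1 − P(N ≤ 8) = 1 − Σ_{j=0}^{8} e^(−μ) μ^j/j! ≈ 0.4631.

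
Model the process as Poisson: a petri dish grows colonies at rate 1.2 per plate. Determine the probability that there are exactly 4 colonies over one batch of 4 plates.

Over the interval, μ = 1.2 × 4 = 4.8 (a batch of 4 plates = 4 plates).
P(N = 4) = e^(−μ) μ^4/4! = e^(−4.8) · 4.8^4/24 ≈ 0.1820.

0.1820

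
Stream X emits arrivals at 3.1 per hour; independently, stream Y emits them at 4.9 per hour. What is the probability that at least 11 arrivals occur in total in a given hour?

0.1841

Independent Poisson processes superpose: combined rate λ = 3.1 + 4.9 = 8 per hour.
So μ = 8.
P(N ≥ 11) = 1 − P(N ≤ 10) ≈ 0.1841.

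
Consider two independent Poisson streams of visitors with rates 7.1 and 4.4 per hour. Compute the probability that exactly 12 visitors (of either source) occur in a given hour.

Independent Poisson processes superpose: combined rate λ = 7.1 + 4.4 = 11.5 per hour.
So μ = 11.5.
P(N = 12) = e^(−11.5) · 11.5^12/12! ≈ 0.1131.

0.1131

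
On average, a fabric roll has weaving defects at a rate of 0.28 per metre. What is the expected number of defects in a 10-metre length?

E[N] = λt = 0.28 × 10 = 2.8 (a 10-metre length = 10 metres).

2.8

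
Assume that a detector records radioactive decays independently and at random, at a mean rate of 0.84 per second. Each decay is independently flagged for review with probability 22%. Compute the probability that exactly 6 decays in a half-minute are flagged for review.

0.1577

Thinning: the decays that are flagged for review themselves form a Poisson process with rate 0.22 × 0.84 = 0.1848 per second.
Over the interval, μ = 0.1848 × 30 = 5.544 (a half-minute = 30 seconds).
P(N = 6) = e^(−5.544) · 5.544^6/6! ≈ 0.1577.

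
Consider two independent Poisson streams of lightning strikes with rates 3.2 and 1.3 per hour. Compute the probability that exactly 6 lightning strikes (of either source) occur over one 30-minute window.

Independent Poisson processes superpose: combined rate λ = 3.2 + 1.3 = 4.5 per hour.
Over the interval, μ = 4.5 × 0.5 = 2.25 (a 30-minute window = 0.5 hours).
P(N = 6) = e^(−2.25) · 2.25^6/6! ≈ 0.0190.

0.0190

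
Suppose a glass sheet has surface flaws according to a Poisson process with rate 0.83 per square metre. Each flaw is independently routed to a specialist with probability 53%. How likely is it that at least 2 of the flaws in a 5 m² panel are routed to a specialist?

Thinning: the flaws that are routed to a specialist themselves form a Poisson process with rate 0.53 × 0.83 = 0.4399 per square metre.
Over the interval, μ = 0.4399 × 5 = 2.1995 (a 5 m² panel = 5 square metres).
P(N ≥ 2) = 1 − P(N ≤ 1) ≈ 0.6453.

0.6453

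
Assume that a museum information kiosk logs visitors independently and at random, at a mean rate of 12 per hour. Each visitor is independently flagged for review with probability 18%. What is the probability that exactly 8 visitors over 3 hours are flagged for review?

Thinning: the visitors that are flagged for review themselves form a Poisson process with rate 0.18 × 12 = 2.16 per hour.
Over the interval, μ = 2.16 × 3 = 6.48 (3 hours).
P(N = 8) = e^(−6.48) · 6.48^8/8! ≈ 0.1183.

0.1183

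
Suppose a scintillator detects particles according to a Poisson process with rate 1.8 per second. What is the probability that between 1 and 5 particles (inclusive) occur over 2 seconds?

0.8168

Over the interval, μ = 1.8 × 2 = 3.6 (2 seconds).
P(1 ≤ N ≤ 5) = Σ_{j=1}^{5} e^(−3.6) · 3.6^j/j! ≈ 0.8168.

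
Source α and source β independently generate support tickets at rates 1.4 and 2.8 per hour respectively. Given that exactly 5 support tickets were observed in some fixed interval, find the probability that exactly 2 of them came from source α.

Given the total, each event is independently from source α with probability p = λ_α/(λ_α+λ_β) = 1.4/4.2 ≈ 0.3333.
So K ~ Binomial(5, 1.4/4.2): P(K = 2) = C(5,2) · (1.4/4.2)^2 · (2.8/4.2)^3 ≈ 0.3292.

0.3292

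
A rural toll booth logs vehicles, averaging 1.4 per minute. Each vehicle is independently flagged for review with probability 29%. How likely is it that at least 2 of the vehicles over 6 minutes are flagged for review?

0.6993

Thinning: the vehicles that are flagged for review themselves form a Poisson process with rate 0.29 × 1.4 = 0.406 per minute.
Over the interval, μ = 0.406 × 6 = 2.436 (6 minutes).
P(N ≥ 2) = 1 − P(N ≤ 1) ≈ 0.6993.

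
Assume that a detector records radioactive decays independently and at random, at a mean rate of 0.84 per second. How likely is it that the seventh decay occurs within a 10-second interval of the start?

Over the interval, μ = 0.84 × 10 = 8.4 (a 10-second interval = 10 seconds).
The seventh arrival falls in the interval iff at least 7 events occur there: P(S_7 ≤ t) = P(N ≥ 7) = 1 − P(N ≤ 6) ≈ 0.7330.

0.7330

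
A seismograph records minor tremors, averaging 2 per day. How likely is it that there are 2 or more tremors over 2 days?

0.9084

Over the interval, μ = 2 × 2 = 4 (2 days).
P(N ≥ 2) = 1 − P(N ≤ 1) = 1 − Σ_{j=0}^{1} e^(−μ) μ^j/j! ≈ 0.9084.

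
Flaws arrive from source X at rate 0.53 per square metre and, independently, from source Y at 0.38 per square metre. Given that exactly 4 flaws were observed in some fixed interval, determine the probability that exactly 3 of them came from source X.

Given the total, each event is independently from source X with probability p = λ_X/(λ_X+λ_Y) = 0.53/0.91 ≈ 0.5824.
So K ~ Binomial(4, 0.53/0.91): P(K = 3) = C(4,3) · (0.53/0.91)^3 · (0.38/0.91)^1 ≈ 0.3300.

0.3300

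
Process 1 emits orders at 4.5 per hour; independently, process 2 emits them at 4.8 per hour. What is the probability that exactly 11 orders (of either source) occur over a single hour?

0.1031

Independent Poisson processes superpose: combined rate λ = 4.5 + 4.8 = 9.3 per hour.
So μ = 9.3.
P(N = 11) = e^(−9.3) · 9.3^11/11! ≈ 0.1031.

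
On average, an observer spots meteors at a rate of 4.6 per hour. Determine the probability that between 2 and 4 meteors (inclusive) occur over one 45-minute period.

0.5936

Over the interval, μ = 4.6 × 0.75 = 3.45 (a 45-minute period = 0.75 hours).
P(2 ≤ N ≤ 4) = Σ_{j=2}^{4} e^(−3.45) · 3.45^j/j! ≈ 0.5936.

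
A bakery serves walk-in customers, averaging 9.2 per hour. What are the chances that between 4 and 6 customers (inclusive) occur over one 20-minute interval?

Over the interval, μ = 9.2 × 1/3 ≈ 3.06667 (a 20-minute interval = 1/3 hours).
P(4 ≤ N ≤ 6) = Σ_{j=4}^{6} e^(−3.06667) · 3.06667^j/j! ≈ 0.3307.

0.3307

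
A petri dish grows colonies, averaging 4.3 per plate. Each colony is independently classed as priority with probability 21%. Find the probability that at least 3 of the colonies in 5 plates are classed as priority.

0.8281

Thinning: the colonies that are classed as priority themselves form a Poisson process with rate 0.21 × 4.3 = 0.903 per plate.
Over the interval, μ = 0.903 × 5 = 4.515 (5 plates).
P(N ≥ 3) = 1 − P(N ≤ 2) ≈ 0.8281.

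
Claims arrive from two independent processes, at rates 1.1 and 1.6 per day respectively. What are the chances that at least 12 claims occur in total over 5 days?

0.6955

Independent Poisson processes superpose: combined rate λ = 1.1 + 1.6 = 2.7 per day.
Over the interval, μ = 2.7 × 5 = 13.5 (5 days).
P(N ≥ 12) = 1 − P(N ≤ 11) ≈ 0.6955.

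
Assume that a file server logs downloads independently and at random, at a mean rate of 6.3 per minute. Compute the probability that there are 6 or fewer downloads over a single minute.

0.5582

With mean μ = 6.3 per minute,
P(N ≤ 6) = Σ_{j=0}^{6} e^(−μ) μ^j/j! ≈ 0.5582.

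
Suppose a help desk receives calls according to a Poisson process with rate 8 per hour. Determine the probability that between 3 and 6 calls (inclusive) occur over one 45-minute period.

0.5443

Over the interval, μ = 8 × 0.75 = 6 (a 45-minute period = 0.75 hours).
P(3 ≤ N ≤ 6) = Σ_{j=3}^{6} e^(−6) · 6^j/j! ≈ 0.5443.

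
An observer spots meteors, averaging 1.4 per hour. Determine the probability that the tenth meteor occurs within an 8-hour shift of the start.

Over the interval, μ = 1.4 × 8 = 11.2 (an 8-hour shift = 8 hours).
The tenth arrival falls in the interval iff at least 10 events occur there: P(S_10 ≤ t) = P(N ≥ 10) = 1 − P(N ≤ 9) ≈ 0.6808.

0.6808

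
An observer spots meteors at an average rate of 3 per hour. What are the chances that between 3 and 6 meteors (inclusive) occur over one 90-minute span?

0.6575

Over the interval, μ = 3 × 1.5 = 4.5 (a 90-minute span = 1.5 hours).
P(3 ≤ N ≤ 6) = Σ_{j=3}^{6} e^(−4.5) · 4.5^j/j! ≈ 0.6575.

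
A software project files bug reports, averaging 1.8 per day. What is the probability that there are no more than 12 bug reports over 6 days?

0.7104

Over the interval, μ = 1.8 × 6 = 10.8 (6 days).
P(N ≤ 12) = Σ_{j=0}^{12} e^(−μ) μ^j/j! ≈ 0.7104.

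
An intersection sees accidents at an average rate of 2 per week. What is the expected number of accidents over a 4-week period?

8

E[N] = λt = 2 × 4 = 8 (a 4-week period = 4 weeks).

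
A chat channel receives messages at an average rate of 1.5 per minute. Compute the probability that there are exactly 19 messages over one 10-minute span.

0.0557

Over the interval, μ = 1.5 × 10 = 15 (a 10-minute span = 10 minutes).
P(N = 19) = e^(−μ) μ^19/19! = e^(−15) · 15^19/121645100408832000 ≈ 0.0557.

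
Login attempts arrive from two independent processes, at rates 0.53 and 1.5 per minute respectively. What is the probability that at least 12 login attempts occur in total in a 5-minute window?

0.3204

Independent Poisson processes superpose: combined rate λ = 0.53 + 1.5 = 2.03 per minute.
Over the interval, μ = 2.03 × 5 = 10.15 (a 5-minute window = 5 minutes).
P(N ≥ 12) = 1 − P(N ≤ 11) ≈ 0.3204.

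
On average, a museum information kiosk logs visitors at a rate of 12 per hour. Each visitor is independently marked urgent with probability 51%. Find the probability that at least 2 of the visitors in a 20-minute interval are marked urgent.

Thinning: the visitors that are marked urgent themselves form a Poisson process with rate 0.51 × 12 = 6.12 per hour.
Over the interval, μ = 6.12 × 1/3 = 2.04 (a 20-minute interval = 1/3 hours).
P(N ≥ 2) = 1 − P(N ≤ 1) ≈ 0.6047.

0.6047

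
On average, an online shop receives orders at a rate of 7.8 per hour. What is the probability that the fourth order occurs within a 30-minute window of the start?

0.5468

Over the interval, μ = 7.8 × 0.5 = 3.9 (a 30-minute window = 0.5 hours).
The fourth arrival falls in the interval iff at least 4 events occur there: P(S_4 ≤ t) = P(N ≥ 4) = 1 − P(N ≤ 3) ≈ 0.5468.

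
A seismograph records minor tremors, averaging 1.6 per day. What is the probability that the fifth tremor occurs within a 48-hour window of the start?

Over the interval, μ = 1.6 × 2 = 3.2 (a 48-hour window = 2 days).
The fifth arrival falls in the interval iff at least 5 events occur there: P(S_5 ≤ t) = P(N ≥ 5) = 1 − P(N ≤ 4) ≈ 0.2194.

0.2194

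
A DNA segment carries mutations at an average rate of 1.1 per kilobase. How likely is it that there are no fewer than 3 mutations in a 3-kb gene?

0.6406

Over the interval, μ = 1.1 × 3 = 3.3 (a 3-kb gene = 3 kilobases).
P(N ≥ 3) = 1 − P(N ≤ 2) = 1 − Σ_{j=0}^{2} e^(−μ) μ^j/j! ≈ 0.6406.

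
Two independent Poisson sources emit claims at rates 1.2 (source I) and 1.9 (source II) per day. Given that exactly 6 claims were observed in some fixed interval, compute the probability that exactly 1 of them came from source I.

Given the total, each event is independently from source I with probability p = λ_I/(λ_I+λ_II) = 1.2/3.1 ≈ 0.3871.
So K ~ Binomial(6, 1.2/3.1): P(K = 1) = C(6,1) · (1.2/3.1)^1 · (1.9/3.1)^5 ≈ 0.2009.

0.2009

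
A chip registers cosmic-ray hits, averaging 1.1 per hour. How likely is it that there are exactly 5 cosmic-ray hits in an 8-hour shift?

Over the interval, μ = 1.1 × 8 = 8.8 (an 8-hour shift = 8 hours).
P(N = 5) = e^(−μ) μ^5/5! = e^(−8.8) · 8.8^5/120 ≈ 0.0663.

0.0663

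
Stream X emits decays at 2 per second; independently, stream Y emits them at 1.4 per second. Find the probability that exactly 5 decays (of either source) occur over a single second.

0.1264

Independent Poisson processes superpose: combined rate λ = 2 + 1.4 = 3.4 per second.
So μ = 3.4.
P(N = 5) = e^(−3.4) · 3.4^5/5! ≈ 0.1264.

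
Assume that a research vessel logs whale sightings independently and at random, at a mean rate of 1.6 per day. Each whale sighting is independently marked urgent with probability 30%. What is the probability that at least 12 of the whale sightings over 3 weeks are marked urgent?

0.3124

Thinning: the whale sightings that are marked urgent themselves form a Poisson process with rate 0.3 × 1.6 = 0.48 per day.
Over the interval, μ = 0.48 × 21 = 10.08 (3 weeks = 21 days).
P(N ≥ 12) = 1 − P(N ≤ 11) ≈ 0.3124.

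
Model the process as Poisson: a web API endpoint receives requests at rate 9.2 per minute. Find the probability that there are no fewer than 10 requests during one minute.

0.4389

With mean μ = 9.2 per minute,
P(N ≥ 10) = 1 − P(N ≤ 9) = 1 − Σ_{j=0}^{9} e^(−μ) μ^j/j! ≈ 0.4389.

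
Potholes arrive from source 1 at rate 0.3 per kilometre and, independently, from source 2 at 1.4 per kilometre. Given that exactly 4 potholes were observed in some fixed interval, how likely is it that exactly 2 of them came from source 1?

Given the total, each event is independently from source 1 with probability p = λ_1/(λ_1+λ_2) = 0.3/1.7 ≈ 0.1765.
So K ~ Binomial(4, 0.3/1.7): P(K = 2) = C(4,2) · (0.3/1.7)^2 · (1.4/1.7)^2 ≈ 0.1267.

0.1267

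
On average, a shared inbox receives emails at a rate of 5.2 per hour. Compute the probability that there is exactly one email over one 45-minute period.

Over the interval, μ = 5.2 × 0.75 = 3.9 (a 45-minute period = 0.75 hours).
P(N = 1) = e^(−μ) μ^1/1! = e^(−3.9) · 3.9^1/1 ≈ 0.0789.

0.0789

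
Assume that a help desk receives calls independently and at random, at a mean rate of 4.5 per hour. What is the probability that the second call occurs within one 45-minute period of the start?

Over the interval, μ = 4.5 × 0.75 = 3.375 (a 45-minute period = 0.75 hours).
The second arrival falls in the interval iff at least 2 events occur there: P(S_2 ≤ t) = P(N ≥ 2) = 1 − P(N ≤ 1) ≈ 0.8503.

0.8503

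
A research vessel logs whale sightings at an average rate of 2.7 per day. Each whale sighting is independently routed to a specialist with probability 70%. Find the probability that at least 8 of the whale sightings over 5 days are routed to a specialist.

0.7261

Thinning: the whale sightings that are routed to a specialist themselves form a Poisson process with rate 0.7 × 2.7 = 1.89 per day.
Over the interval, μ = 1.89 × 5 = 9.45 (5 days).
P(N ≥ 8) = 1 − P(N ≤ 7) ≈ 0.7261.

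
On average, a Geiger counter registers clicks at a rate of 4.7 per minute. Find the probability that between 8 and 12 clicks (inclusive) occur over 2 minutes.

Over the interval, μ = 4.7 × 2 = 9.4 (2 minutes).
P(8 ≤ N ≤ 12) = Σ_{j=8}^{12} e^(−9.4) · 9.4^j/j! ≈ 0.5656.

0.5656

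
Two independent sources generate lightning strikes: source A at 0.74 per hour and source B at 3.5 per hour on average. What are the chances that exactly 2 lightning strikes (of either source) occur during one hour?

Independent Poisson processes superpose: combined rate λ = 0.74 + 3.5 = 4.24 per hour.
So μ = 4.24.
P(N = 2) = e^(−4.24) · 4.24^2/2! ≈ 0.1295.

0.1295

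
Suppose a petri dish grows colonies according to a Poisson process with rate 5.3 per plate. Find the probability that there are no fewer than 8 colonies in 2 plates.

0.8290

Over the interval, μ = 5.3 × 2 = 10.6 (2 plates).
P(N ≥ 8) = 1 − P(N ≤ 7) = 1 − Σ_{j=0}^{7} e^(−μ) μ^j/j! ≈ 0.8290.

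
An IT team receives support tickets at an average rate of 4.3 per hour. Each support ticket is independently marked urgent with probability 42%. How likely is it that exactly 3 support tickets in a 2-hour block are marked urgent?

Thinning: the support tickets that are marked urgent themselves form a Poisson process with rate 0.42 × 4.3 = 1.806 per hour.
Over the interval, μ = 1.806 × 2 = 3.612 (a 2-hour block = 2 hours).
P(N = 3) = e^(−3.612) · 3.612^3/3! ≈ 0.2120.

0.2120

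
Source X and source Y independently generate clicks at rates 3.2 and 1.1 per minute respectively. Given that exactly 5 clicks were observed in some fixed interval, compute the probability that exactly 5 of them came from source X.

0.2282

Given the total, each event is independently from source X with probability p = λ_X/(λ_X+λ_Y) = 3.2/4.3 ≈ 0.7442.
So K ~ Binomial(5, 3.2/4.3): P(K = 5) = C(5,5) · (3.2/4.3)^5 · (1.1/4.3)^0 ≈ 0.2282.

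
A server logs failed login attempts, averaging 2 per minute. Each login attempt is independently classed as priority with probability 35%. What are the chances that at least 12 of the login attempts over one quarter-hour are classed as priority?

Thinning: the login attempts that are classed as priority themselves form a Poisson process with rate 0.35 × 2 = 0.7 per minute.
Over the interval, μ = 0.7 × 15 = 10.5 (a quarter-hour = 15 minutes).
P(N ≥ 12) = 1 − P(N ≤ 11) ≈ 0.3613.

0.3613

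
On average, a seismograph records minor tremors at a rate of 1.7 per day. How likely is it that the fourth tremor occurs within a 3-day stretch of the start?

0.7487

Over the interval, μ = 1.7 × 3 = 5.1 (a 3-day stretch = 3 days).
The fourth arrival falls in the interval iff at least 4 events occur there: P(S_4 ≤ t) = P(N ≥ 4) = 1 − P(N ≤ 3) ≈ 0.7487.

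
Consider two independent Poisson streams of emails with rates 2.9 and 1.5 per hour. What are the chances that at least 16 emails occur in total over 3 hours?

Independent Poisson processes superpose: combined rate λ = 2.9 + 1.5 = 4.4 per hour.
Over the interval, μ = 4.4 × 3 = 13.2 (3 hours).
P(N ≥ 16) = 1 − P(N ≤ 15) ≈ 0.2544.

0.2544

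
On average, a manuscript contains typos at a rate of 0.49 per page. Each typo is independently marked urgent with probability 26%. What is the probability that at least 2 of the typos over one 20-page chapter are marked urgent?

0.7224

Thinning: the typos that are marked urgent themselves form a Poisson process with rate 0.26 × 0.49 = 0.1274 per page.
Over the interval, μ = 0.1274 × 20 = 2.548 (a 20-page chapter = 20 pages).
P(N ≥ 2) = 1 − P(N ≤ 1) ≈ 0.7224.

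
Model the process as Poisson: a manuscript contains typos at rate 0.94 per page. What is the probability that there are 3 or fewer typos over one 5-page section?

0.3097

Over the interval, μ = 0.94 × 5 = 4.7 (a 5-page section = 5 pages).
P(N ≤ 3) = Σ_{j=0}^{3} e^(−μ) μ^j/j! ≈ 0.3097.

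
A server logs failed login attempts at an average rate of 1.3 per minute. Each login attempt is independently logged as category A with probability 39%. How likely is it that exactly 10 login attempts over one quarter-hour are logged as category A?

0.0888

Thinning: the login attempts that are logged as category A themselves form a Poisson process with rate 0.39 × 1.3 = 0.507 per minute.
Over the interval, μ = 0.507 × 15 = 7.605 (a quarter-hour = 15 minutes).
P(N = 10) = e^(−7.605) · 7.605^10/10! ≈ 0.0888.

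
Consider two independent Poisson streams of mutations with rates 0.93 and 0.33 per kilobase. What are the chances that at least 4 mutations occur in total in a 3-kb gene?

Independent Poisson processes superpose: combined rate λ = 0.93 + 0.33 = 1.26 per kilobase.
Over the interval, μ = 1.26 × 3 = 3.78 (a 3-kb gene = 3 kilobases).
P(N ≥ 4) = 1 − P(N ≤ 3) ≈ 0.5224.

0.5224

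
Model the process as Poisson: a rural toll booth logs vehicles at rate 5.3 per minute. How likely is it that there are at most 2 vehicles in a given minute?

0.1016

With mean μ = 5.3 per minute,
P(N ≤ 2) = Σ_{j=0}^{2} e^(−μ) μ^j/j! ≈ 0.1016.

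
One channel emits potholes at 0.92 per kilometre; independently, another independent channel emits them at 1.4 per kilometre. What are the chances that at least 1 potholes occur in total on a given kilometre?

Independent Poisson processes superpose: combined rate λ = 0.92 + 1.4 = 2.32 per kilometre.
So μ = 2.32.
P(N ≥ 1) = 1 − P(N ≤ 0) ≈ 0.9017.

0.9017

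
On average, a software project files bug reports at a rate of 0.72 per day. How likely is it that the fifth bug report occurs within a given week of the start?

0.5665

Over the interval, μ = 0.72 × 7 = 5.04 (a week = 7 days).
The fifth arrival falls in the interval iff at least 5 events occur there: P(S_5 ≤ t) = P(N ≥ 5) = 1 − P(N ≤ 4) ≈ 0.5665.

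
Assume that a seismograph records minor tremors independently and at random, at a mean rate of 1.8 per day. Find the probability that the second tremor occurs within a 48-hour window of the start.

Over the interval, μ = 1.8 × 2 = 3.6 (a 48-hour window = 2 days).
The second arrival falls in the interval iff at least 2 events occur there: P(S_2 ≤ t) = P(N ≥ 2) = 1 − P(N ≤ 1) ≈ 0.8743.

0.8743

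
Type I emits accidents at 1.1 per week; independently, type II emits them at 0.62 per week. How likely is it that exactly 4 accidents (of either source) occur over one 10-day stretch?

0.1301

Independent Poisson processes superpose: combined rate λ = 1.1 + 0.62 = 1.72 per week.
Over the interval, μ = 1.72 × 10/7 ≈ 2.45714 (a 10-day stretch = 10/7 weeks).
P(N = 4) = e^(−2.45714) · 2.45714^4/4! ≈ 0.1301.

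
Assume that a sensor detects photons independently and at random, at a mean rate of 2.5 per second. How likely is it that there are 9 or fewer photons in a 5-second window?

Over the interval, μ = 2.5 × 5 = 12.5 (a 5-second window = 5 seconds).
P(N ≤ 9) = Σ_{j=0}^{9} e^(−μ) μ^j/j! ≈ 0.2014.

0.2014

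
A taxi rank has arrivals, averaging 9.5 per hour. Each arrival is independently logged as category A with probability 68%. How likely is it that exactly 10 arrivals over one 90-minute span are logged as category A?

Thinning: the arrivals that are logged as category A themselves form a Poisson process with rate 0.68 × 9.5 = 6.46 per hour.
Over the interval, μ = 6.46 × 1.5 = 9.69 (a 90-minute span = 1.5 hours).
P(N = 10) = e^(−9.69) · 9.69^10/10! ≈ 0.1245.

0.1245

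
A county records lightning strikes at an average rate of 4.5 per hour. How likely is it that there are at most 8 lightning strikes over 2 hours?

0.4557

Over the interval, μ = 4.5 × 2 = 9 (2 hours).
P(N ≤ 8) = Σ_{j=0}^{8} e^(−μ) μ^j/j! ≈ 0.4557.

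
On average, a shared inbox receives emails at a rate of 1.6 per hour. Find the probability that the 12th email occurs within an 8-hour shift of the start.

0.6262

Over the interval, μ = 1.6 × 8 = 12.8 (an 8-hour shift = 8 hours).
The 12th arrival falls in the interval iff at least 12 events occur there: P(S_12 ≤ t) = P(N ≥ 12) = 1 − P(N ≤ 11) ≈ 0.6262.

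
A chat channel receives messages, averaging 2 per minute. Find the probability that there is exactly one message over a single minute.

With mean μ = 2 per minute,
P(N = 1) = e^(−μ) μ^1/1! = e^(−2) · 2^1/1 ≈ 0.2707.

0.2707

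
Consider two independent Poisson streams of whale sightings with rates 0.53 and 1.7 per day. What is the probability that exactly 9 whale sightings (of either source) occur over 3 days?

0.0920

Independent Poisson processes superpose: combined rate λ = 0.53 + 1.7 = 2.23 per day.
Over the interval, μ = 2.23 × 3 = 6.69 (3 days).
P(N = 9) = e^(−6.69) · 6.69^9/9! ≈ 0.0920.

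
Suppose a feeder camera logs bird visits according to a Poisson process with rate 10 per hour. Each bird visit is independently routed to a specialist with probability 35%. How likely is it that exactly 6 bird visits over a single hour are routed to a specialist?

Thinning: the bird visits that are routed to a specialist themselves form a Poisson process with rate 0.35 × 10 = 3.5 per hour.
So μ = 3.5.
P(N = 6) = e^(−3.5) · 3.5^6/6! ≈ 0.0771.

0.0771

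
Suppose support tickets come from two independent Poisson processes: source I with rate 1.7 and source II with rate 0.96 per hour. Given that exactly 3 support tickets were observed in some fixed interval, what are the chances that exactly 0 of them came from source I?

0.0470

Given the total, each event is independently from source I with probability p = λ_I/(λ_I+λ_II) = 1.7/2.66 ≈ 0.6391.
So K ~ Binomial(3, 1.7/2.66): P(K = 0) = C(3,0) · (1.7/2.66)^0 · (0.96/2.66)^3 ≈ 0.0470.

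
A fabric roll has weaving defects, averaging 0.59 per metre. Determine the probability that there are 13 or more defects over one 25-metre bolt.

0.7112

Over the interval, μ = 0.59 × 25 = 14.75 (a 25-metre bolt = 25 metres).
P(N ≥ 13) = 1 − P(N ≤ 12) = 1 − Σ_{j=0}^{12} e^(−μ) μ^j/j! ≈ 0.7112.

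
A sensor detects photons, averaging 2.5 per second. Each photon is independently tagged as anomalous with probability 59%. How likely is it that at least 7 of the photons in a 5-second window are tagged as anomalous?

Thinning: the photons that are tagged as anomalous themselves form a Poisson process with rate 0.59 × 2.5 = 1.475 per second.
Over the interval, μ = 1.475 × 5 = 7.375 (a 5-second window = 5 seconds).
P(N ≥ 7) = 1 − P(N ≤ 6) ≈ 0.6045.

0.6045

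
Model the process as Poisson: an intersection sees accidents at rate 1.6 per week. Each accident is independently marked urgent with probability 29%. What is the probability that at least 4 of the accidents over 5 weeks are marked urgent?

Thinning: the accidents that are marked urgent themselves form a Poisson process with rate 0.29 × 1.6 = 0.464 per week.
Over the interval, μ = 0.464 × 5 = 2.32 (5 weeks).
P(N ≥ 4) = 1 − P(N ≤ 3) ≈ 0.2047.

0.2047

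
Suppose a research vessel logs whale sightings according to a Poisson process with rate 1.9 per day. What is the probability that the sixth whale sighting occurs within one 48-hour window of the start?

0.1844

Over the interval, μ = 1.9 × 2 = 3.8 (a 48-hour window = 2 days).
The sixth arrival falls in the interval iff at least 6 events occur there: P(S_6 ≤ t) = P(N ≥ 6) = 1 − P(N ≤ 5) ≈ 0.1844.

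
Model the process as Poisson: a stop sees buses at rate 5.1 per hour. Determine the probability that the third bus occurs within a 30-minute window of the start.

Over the interval, μ = 5.1 × 0.5 = 2.55 (a 30-minute window = 0.5 hours).
The third arrival falls in the interval iff at least 3 events occur there: P(S_3 ≤ t) = P(N ≥ 3) = 1 − P(N ≤ 2) ≈ 0.4689.

0.4689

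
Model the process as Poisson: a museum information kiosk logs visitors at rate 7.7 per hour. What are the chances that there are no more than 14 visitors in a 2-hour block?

0.4253

Over the interval, μ = 7.7 × 2 = 15.4 (a 2-hour block = 2 hours).
P(N ≤ 14) = Σ_{j=0}^{14} e^(−μ) μ^j/j! ≈ 0.4253.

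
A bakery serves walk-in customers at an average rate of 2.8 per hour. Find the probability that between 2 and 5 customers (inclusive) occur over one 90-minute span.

0.6752

Over the interval, μ = 2.8 × 1.5 = 4.2 (a 90-minute span = 1.5 hours).
P(2 ≤ N ≤ 5) = Σ_{j=2}^{5} e^(−4.2) · 4.2^j/j! ≈ 0.6752.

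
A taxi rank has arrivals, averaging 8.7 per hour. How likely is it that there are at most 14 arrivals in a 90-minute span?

Over the interval, μ = 8.7 × 1.5 = 13.05 (a 90-minute span = 1.5 hours).
P(N ≤ 14) = Σ_{j=0}^{14} e^(−μ) μ^j/j! ≈ 0.6700.

0.6700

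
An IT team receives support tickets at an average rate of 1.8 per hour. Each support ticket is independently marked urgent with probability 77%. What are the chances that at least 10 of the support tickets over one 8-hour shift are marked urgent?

Thinning: the support tickets that are marked urgent themselves form a Poisson process with rate 0.77 × 1.8 = 1.386 per hour.
Over the interval, μ = 1.386 × 8 = 11.088 (an 8-hour shift = 8 hours).
P(N ≥ 10) = 1 − P(N ≤ 9) ≈ 0.6690.

0.6690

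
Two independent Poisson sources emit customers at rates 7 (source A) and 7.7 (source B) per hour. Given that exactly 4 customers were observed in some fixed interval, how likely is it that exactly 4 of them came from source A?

Given the total, each event is independently from source A with probability p = λ_A/(λ_A+λ_B) = 7/14.7 ≈ 0.4762.
So K ~ Binomial(4, 7/14.7): P(K = 4) = C(4,4) · (7/14.7)^4 · (7.7/14.7)^0 ≈ 0.0514.

0.0514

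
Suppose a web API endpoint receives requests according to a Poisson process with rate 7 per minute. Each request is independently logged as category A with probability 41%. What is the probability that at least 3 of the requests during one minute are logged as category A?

Thinning: the requests that are logged as category A themselves form a Poisson process with rate 0.41 × 7 = 2.87 per minute.
So μ = 2.87.
P(N ≥ 3) = 1 − P(N ≤ 2) ≈ 0.5471.

0.5471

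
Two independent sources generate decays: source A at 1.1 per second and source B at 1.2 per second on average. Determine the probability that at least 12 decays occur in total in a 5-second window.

0.4802

Independent Poisson processes superpose: combined rate λ = 1.1 + 1.2 = 2.3 per second.
Over the interval, μ = 2.3 × 5 = 11.5 (a 5-second window = 5 seconds).
P(N ≥ 12) = 1 − P(N ≤ 11) ≈ 0.4802.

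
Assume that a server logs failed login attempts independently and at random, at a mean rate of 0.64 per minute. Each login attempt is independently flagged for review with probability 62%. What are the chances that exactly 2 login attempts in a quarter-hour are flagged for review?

0.0461

Thinning: the login attempts that are flagged for review themselves form a Poisson process with rate 0.62 × 0.64 = 0.3968 per minute.
Over the interval, μ = 0.3968 × 15 = 5.952 (a quarter-hour = 15 minutes).
P(N = 2) = e^(−5.952) · 5.952^2/2! ≈ 0.0461.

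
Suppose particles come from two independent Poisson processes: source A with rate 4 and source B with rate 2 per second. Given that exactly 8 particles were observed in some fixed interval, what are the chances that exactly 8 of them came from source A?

0.0390

Given the total, each event is independently from source A with probability p = λ_A/(λ_A+λ_B) = 4/6 ≈ 0.6667.
So K ~ Binomial(8, 4/6): P(K = 8) = C(8,8) · (4/6)^8 · (2/6)^0 ≈ 0.0390.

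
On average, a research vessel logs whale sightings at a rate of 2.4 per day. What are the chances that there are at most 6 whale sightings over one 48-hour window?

0.7908

Over the interval, μ = 2.4 × 2 = 4.8 (a 48-hour window = 2 days).
P(N ≤ 6) = Σ_{j=0}^{6} e^(−μ) μ^j/j! ≈ 0.7908.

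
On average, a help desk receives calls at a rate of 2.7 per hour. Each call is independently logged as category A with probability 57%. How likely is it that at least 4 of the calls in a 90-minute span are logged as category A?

Thinning: the calls that are logged as category A themselves form a Poisson process with rate 0.57 × 2.7 = 1.539 per hour.
Over the interval, μ = 1.539 × 1.5 = 2.3085 (a 90-minute span = 1.5 hours).
P(N ≥ 4) = 1 − P(N ≤ 3) ≈ 0.2024.

0.2024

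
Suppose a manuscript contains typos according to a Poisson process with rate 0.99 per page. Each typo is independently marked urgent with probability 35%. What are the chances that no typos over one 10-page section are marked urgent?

0.0313

Thinning: the typos that are marked urgent themselves form a Poisson process with rate 0.35 × 0.99 = 0.3465 per page.
Over the interval, μ = 0.3465 × 10 = 3.465 (a 10-page section = 10 pages).
P(N = 0) = e^(−3.465) · 3.465^0/0! ≈ 0.0313.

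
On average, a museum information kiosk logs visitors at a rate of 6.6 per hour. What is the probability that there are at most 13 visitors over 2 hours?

Over the interval, μ = 6.6 × 2 = 13.2 (2 hours).
P(N ≤ 13) = Σ_{j=0}^{13} e^(−μ) μ^j/j! ≈ 0.5511.

0.5511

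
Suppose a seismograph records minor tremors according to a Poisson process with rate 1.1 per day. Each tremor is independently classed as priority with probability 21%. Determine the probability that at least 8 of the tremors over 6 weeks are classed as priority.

Thinning: the tremors that are classed as priority themselves form a Poisson process with rate 0.21 × 1.1 = 0.231 per day.
Over the interval, μ = 0.231 × 42 = 9.702 (6 weeks = 42 days).
P(N ≥ 8) = 1 − P(N ≤ 7) ≈ 0.7517.

0.7517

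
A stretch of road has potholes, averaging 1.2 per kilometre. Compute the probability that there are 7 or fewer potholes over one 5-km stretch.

0.7440

Over the interval, μ = 1.2 × 5 = 6 (a 5-km stretch = 5 kilometres).
P(N ≤ 7) = Σ_{j=0}^{7} e^(−μ) μ^j/j! ≈ 0.7440.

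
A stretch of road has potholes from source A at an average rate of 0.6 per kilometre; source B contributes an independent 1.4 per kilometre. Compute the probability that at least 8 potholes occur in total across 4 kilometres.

0.5470

Independent Poisson processes superpose: combined rate λ = 0.6 + 1.4 = 2 per kilometre.
Over the interval, μ = 2 × 4 = 8 (4 kilometres).
P(N ≥ 8) = 1 − P(N ≤ 7) ≈ 0.5470.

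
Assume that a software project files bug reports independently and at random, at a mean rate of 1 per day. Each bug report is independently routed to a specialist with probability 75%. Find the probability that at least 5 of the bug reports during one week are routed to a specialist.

0.6022

Thinning: the bug reports that are routed to a specialist themselves form a Poisson process with rate 0.75 × 1 = 0.75 per day.
Over the interval, μ = 0.75 × 7 = 5.25 (a week = 7 days).
P(N ≥ 5) = 1 − P(N ≤ 4) ≈ 0.6022.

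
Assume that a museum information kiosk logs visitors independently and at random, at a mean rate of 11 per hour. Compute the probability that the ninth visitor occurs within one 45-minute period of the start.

Over the interval, μ = 11 × 0.75 = 8.25 (a 45-minute period = 0.75 hours).
The ninth arrival falls in the interval iff at least 9 events occur there: P(S_9 ≤ t) = P(N ≥ 9) = 1 − P(N ≤ 8) ≈ 0.4423.

0.4423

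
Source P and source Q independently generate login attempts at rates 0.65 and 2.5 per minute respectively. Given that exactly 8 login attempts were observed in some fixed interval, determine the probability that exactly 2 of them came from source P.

Given the total, each event is independently from source P with probability p = λ_P/(λ_P+λ_Q) = 0.65/3.15 ≈ 0.2063.
So K ~ Binomial(8, 0.65/3.15): P(K = 2) = C(8,2) · (0.65/3.15)^2 · (2.5/3.15)^6 ≈ 0.2979.

0.2979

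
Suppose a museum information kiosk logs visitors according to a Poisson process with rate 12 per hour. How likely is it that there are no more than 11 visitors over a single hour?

With mean μ = 12 per hour,
P(N ≤ 11) = Σ_{j=0}^{11} e^(−μ) μ^j/j! ≈ 0.4616.

0.4616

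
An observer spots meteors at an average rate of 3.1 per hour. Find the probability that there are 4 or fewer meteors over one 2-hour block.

0.2592

Over the interval, μ = 3.1 × 2 = 6.2 (a 2-hour block = 2 hours).
P(N ≤ 4) = Σ_{j=0}^{4} e^(−μ) μ^j/j! ≈ 0.2592.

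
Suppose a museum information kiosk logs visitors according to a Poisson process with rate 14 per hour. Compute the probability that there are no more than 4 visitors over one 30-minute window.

Over the interval, μ = 14 × 0.5 = 7 (a 30-minute window = 0.5 hours).
P(N ≤ 4) = Σ_{j=0}^{4} e^(−μ) μ^j/j! ≈ 0.1730.

0.1730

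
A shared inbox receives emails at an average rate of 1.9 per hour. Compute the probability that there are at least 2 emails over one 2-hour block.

0.8926

Over the interval, μ = 1.9 × 2 = 3.8 (a 2-hour block = 2 hours).
P(N ≥ 2) = 1 − P(N ≤ 1) = 1 − Σ_{j=0}^{1} e^(−μ) μ^j/j! ≈ 0.8926.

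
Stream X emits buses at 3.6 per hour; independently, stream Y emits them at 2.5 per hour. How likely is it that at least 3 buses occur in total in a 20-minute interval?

0.3323

Independent Poisson processes superpose: combined rate λ = 3.6 + 2.5 = 6.1 per hour.
Over the interval, μ = 6.1 × 1/3 ≈ 2.03333 (a 20-minute interval = 1/3 hours).
P(N ≥ 3) = 1 − P(N ≤ 2) ≈ 0.3323.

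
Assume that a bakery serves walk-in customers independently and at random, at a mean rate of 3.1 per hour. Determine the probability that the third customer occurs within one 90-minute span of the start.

Over the interval, μ = 3.1 × 1.5 = 4.65 (a 90-minute span = 1.5 hours).
The third arrival falls in the interval iff at least 3 events occur there: P(S_3 ≤ t) = P(N ≥ 3) = 1 − P(N ≤ 2) ≈ 0.8426.

0.8426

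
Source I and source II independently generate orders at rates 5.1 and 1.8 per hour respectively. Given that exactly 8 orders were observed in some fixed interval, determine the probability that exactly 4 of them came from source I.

Given the total, each event is independently from source I with probability p = λ_I/(λ_I+λ_II) = 5.1/6.9 ≈ 0.7391.
So K ~ Binomial(8, 5.1/6.9): P(K = 4) = C(8,4) · (5.1/6.9)^4 · (1.8/6.9)^4 ≈ 0.0968.

0.0968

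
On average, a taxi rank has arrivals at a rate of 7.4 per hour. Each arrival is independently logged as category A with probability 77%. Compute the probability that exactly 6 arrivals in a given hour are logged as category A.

Thinning: the arrivals that are logged as category A themselves form a Poisson process with rate 0.77 × 7.4 = 5.698 per hour.
So μ = 5.698.
P(N = 6) = e^(−5.698) · 5.698^6/6! ≈ 0.1594.

0.1594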